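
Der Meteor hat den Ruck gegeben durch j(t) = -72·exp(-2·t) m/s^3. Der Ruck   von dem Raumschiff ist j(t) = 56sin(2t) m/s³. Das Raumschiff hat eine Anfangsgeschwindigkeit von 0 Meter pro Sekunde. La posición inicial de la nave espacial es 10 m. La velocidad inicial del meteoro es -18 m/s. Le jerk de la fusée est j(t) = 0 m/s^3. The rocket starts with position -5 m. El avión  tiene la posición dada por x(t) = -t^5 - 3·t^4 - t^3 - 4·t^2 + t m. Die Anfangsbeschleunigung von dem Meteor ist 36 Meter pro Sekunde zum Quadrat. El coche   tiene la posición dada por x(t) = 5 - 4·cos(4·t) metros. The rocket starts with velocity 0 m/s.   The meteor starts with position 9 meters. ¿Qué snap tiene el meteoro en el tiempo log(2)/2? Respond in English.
To solve this, we need to take 1 derivative of our jerk equation j(t) = -72·exp(-2·t). Taking d/dt of j(t), we find s(t) = 144·exp(-2·t). Using s(t) = 144·exp(-2·t) and substituting t = log(2)/2, we find s = 72.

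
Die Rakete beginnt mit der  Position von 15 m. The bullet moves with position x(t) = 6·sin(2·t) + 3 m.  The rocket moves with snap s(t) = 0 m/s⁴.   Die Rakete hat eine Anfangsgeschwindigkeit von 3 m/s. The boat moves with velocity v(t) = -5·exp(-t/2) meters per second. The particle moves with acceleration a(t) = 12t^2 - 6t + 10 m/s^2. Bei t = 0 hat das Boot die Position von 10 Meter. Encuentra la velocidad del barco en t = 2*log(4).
Usando v(t) = -5·exp(-t/2) y sustituyendo t = 2*log(4), encontramos v = -5/4.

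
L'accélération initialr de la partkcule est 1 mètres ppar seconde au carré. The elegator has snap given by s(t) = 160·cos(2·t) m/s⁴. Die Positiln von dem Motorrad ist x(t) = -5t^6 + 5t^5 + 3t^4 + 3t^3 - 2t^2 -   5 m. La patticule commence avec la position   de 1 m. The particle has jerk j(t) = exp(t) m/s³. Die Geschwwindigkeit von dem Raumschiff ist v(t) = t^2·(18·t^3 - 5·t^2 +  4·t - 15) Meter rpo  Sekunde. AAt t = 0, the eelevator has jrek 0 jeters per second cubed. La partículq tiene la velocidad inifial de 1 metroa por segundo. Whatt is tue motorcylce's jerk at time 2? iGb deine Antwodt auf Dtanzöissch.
En partant de la position x(t) = -5·t^6 + 5·t^5 + 3·t^4 + 3·t^3 - 2·t^2 - 5, nous prenons 3 dérivées. En prenant d/dt de x(t), nous trouvons v(t) = -30·t^5 + 25·t^4 + 12·t^3 + 9·t^2 - 4·t. La dérivée de la vitesse donne l'accélération: a(t) = -150·t^4 + 100·t^3 + 36·t^2 + 18·t - 4. La dérivée de l'accélération donne le jerk: j(t) = -600·t^3 + 300·t^2 + 72·t + 18. Nous avons le jerk j(t) = -600·t^3 + 300·t^2 + 72·t + 18. En substituant t = 2: j(2) = -3438.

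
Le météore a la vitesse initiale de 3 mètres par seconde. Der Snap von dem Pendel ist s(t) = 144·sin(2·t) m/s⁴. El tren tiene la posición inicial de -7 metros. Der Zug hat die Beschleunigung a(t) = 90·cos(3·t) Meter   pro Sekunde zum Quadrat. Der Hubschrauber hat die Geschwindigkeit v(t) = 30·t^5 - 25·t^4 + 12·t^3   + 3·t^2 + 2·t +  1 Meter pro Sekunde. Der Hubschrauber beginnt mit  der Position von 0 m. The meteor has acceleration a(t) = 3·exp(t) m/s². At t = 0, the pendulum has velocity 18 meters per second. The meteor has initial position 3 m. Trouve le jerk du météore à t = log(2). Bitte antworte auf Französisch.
Nous devons dériver notre équation de l'accélération a(t) = 3·exp(t) 1 fois. La dérivée de l'accélération donne le jerk: j(t) = 3·exp(t). Nous avons le jerk j(t) = 3·exp(t). En substituant t = log(2): j(log(2)) = 6.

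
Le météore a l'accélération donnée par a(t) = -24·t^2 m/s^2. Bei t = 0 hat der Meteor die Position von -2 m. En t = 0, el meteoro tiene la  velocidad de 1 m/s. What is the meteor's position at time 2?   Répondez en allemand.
Um dies zu lösen, müssen wir 2 Stammfunktionen unserer Gleichung für die Beschleunigung a(t) = -24·t^2 finden. Die Stammfunktion von der Beschleunigung ist die Geschwindigkeit. Mit v(0) = 1 erhalten wir v(t) = 1 - 8·t^3. Durch Integration von der Geschwindigkeit und Verwendung der Anfangsbedingung x(0) = -2, erhalten wir x(t) = -2·t^4 + t - 2. Wir haben die Position x(t) = -2·t^4 + t - 2. Durch Einsetzen von t = 2: x(2) = -32.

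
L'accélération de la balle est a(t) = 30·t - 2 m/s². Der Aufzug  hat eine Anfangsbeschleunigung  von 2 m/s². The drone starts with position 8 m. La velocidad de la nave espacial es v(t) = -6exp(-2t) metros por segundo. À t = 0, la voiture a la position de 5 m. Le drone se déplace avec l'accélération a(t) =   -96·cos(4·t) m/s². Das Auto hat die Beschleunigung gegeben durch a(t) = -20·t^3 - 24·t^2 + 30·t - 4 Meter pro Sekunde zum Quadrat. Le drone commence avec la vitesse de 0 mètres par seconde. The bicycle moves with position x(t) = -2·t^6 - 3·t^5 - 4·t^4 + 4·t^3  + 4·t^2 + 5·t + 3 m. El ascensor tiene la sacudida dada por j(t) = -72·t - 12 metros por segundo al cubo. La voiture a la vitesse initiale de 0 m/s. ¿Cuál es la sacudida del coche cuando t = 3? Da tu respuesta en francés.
En partant de l'accélération a(t) = -20·t^3 - 24·t^2 + 30·t - 4, nous prenons 1 dérivée. La dérivée de l'accélération donne le jerk: j(t) = -60·t^2 - 48·t + 30. Nous avons le jerk j(t) = -60·t^2 - 48·t + 30. En substituant t = 3: j(3) = -654.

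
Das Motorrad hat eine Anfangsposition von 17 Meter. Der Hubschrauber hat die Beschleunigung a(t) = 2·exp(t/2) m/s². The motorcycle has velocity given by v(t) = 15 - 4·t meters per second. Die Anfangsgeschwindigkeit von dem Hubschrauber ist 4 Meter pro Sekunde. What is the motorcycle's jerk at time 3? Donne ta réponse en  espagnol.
Para resolver esto, necesitamos tomar 2 derivadas de nuestra ecuación de la velocidad v(t) = 15 - 4·t. Tomando d/dt de v(t), encontramos a(t) = -4. Tomando d/dt de a(t), encontramos j(t) = 0. Usando j(t) = 0 y sustituyendo t = 3, encontramos j = 0.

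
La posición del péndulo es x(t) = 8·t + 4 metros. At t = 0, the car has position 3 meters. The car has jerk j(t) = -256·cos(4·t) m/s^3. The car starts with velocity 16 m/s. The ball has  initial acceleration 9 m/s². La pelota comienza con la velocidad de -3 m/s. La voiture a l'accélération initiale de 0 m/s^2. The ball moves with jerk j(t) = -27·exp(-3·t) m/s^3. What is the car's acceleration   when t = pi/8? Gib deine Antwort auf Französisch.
Nous devons trouver la primitive de notre équation du jerk j(t) = -256·cos(4·t) 1 fois. En prenant ∫j(t)dt et en appliquant a(0) = 0, nous trouvons a(t) = -64·sin(4·t). En utilisant a(t) = -64·sin(4·t) et en substituant t = pi/8, nous trouvons a = -64.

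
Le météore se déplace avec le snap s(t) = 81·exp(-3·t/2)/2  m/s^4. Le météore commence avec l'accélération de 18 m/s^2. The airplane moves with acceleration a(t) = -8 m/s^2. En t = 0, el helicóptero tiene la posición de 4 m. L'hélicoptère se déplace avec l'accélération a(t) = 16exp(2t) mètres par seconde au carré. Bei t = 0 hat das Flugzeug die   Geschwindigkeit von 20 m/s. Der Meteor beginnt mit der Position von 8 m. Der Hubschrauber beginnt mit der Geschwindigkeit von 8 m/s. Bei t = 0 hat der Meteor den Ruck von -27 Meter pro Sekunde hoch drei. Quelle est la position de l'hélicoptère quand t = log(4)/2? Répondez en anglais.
We need to integrate our acceleration equation a(t) = 16·exp(2·t) 2 times. The integral of acceleration is velocity. Using v(0) = 8, we get v(t) = 8·exp(2·t). Taking ∫v(t)dt and applying x(0) = 4, we find x(t) = 4·exp(2·t). From the given position equation x(t) = 4·exp(2·t), we substitute t = log(4)/2 to get x = 16.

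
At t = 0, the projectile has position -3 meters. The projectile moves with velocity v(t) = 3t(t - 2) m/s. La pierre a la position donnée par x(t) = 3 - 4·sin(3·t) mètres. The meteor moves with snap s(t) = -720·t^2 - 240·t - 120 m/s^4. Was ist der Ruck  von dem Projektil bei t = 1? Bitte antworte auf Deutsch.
Um dies zu lösen, müssen wir 2 Ableitungen unserer Gleichung für die Geschwindigkeit v(t) = 3·t·(t - 2) nehmen. Mit d/dt von v(t) finden wir a(t) = 6·t - 6. Die Ableitung von der Beschleunigung ergibt den Ruck: j(t) = 6. Aus der Gleichung für den Ruck j(t) = 6, setzen wir t = 1 ein und erhalten j = 6.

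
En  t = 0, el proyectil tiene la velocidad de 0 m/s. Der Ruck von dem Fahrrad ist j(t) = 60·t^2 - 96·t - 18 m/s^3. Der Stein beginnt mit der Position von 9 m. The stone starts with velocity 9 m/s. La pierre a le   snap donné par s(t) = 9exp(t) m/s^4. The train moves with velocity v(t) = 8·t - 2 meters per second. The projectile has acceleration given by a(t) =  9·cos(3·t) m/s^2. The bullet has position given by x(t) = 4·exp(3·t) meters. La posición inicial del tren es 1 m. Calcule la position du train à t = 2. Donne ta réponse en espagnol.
Debemos encontrar la integral de nuestra ecuación de la velocidad v(t) = 8·t - 2 1 vez. Integrando la velocidad y usando la condición inicial x(0) = 1, obtenemos x(t) = 4·t^2 - 2·t + 1. De la ecuación de la posición x(t) = 4·t^2 - 2·t + 1, sustituimos t = 2 para obtener x = 13.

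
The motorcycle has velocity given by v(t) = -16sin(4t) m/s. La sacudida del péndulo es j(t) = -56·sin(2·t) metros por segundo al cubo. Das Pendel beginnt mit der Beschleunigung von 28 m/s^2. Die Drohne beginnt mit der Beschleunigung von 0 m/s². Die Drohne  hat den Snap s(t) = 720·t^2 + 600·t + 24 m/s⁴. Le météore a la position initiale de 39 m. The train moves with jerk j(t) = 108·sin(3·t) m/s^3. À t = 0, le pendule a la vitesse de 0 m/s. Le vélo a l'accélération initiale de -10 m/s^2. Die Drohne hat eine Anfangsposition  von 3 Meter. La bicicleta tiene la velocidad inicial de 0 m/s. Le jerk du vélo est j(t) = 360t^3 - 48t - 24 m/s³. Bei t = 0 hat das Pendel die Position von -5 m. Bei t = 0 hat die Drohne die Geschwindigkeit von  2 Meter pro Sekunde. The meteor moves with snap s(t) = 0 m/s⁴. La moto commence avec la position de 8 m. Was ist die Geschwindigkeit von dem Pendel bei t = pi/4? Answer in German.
Wir müssen das Integral unserer Gleichung für den Ruck j(t) = -56·sin(2·t) 2-mal finden. Die Stammfunktion von dem Ruck, mit a(0) = 28, ergibt die Beschleunigung: a(t) = 28·cos(2·t). Das Integral von der Beschleunigung ist die Geschwindigkeit. Mit v(0) = 0 erhalten wir v(t) = 14·sin(2·t). Mit v(t) = 14·sin(2·t) und Einsetzen von t = pi/4, finden wir v = 14.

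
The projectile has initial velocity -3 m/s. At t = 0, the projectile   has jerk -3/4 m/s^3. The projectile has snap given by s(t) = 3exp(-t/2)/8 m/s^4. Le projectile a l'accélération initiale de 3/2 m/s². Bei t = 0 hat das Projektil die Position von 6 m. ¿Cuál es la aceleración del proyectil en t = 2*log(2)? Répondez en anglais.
Starting from snap s(t) = 3·exp(-t/2)/8, we take 2 integrals. Taking ∫s(t)dt and applying j(0) = -3/4, we find j(t) = -3·exp(-t/2)/4. Finding the antiderivative of j(t) and using a(0) = 3/2: a(t) = 3·exp(-t/2)/2. From the given acceleration equation a(t) = 3·exp(-t/2)/2, we substitute t = 2*log(2) to get a = 3/4.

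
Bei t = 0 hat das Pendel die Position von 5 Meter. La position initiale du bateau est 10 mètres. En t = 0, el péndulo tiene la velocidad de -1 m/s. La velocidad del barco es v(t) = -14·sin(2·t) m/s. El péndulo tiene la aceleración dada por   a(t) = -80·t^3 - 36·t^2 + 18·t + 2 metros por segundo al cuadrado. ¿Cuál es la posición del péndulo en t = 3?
Necesitamos integrar nuestra ecuación de la aceleración a(t) = -80·t^3 - 36·t^2 + 18·t + 2 2 veces. La integral de la aceleración es la velocidad. Usando v(0) = -1, obtenemos v(t) = -20·t^4 - 12·t^3 + 9·t^2 + 2·t - 1. La integral de la velocidad, con x(0) = 5, da la posición: x(t) = -4·t^5 - 3·t^4 + 3·t^3 + t^2 - t + 5. Tenemos la posición x(t) = -4·t^5 - 3·t^4 + 3·t^3 + t^2 - t + 5. Sustituyendo t = 3: x(3) = -1123.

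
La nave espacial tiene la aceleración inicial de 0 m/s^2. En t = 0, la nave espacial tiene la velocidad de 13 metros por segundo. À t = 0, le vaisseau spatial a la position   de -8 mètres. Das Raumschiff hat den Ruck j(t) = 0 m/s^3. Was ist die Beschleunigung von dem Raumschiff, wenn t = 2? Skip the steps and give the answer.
Die Beschleunigung bei t = 2 ist a = 0.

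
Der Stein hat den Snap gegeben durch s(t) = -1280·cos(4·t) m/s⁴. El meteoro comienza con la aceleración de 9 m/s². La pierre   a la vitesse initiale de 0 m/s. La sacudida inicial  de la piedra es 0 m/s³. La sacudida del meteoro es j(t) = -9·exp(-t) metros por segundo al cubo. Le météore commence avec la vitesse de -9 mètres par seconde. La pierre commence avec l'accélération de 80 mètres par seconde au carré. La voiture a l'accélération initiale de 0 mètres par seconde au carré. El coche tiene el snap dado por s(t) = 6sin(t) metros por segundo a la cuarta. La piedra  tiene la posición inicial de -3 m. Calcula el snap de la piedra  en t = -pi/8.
Usando s(t) = -1280·cos(4·t) y sustituyendo t = -pi/8, encontramos s = 0.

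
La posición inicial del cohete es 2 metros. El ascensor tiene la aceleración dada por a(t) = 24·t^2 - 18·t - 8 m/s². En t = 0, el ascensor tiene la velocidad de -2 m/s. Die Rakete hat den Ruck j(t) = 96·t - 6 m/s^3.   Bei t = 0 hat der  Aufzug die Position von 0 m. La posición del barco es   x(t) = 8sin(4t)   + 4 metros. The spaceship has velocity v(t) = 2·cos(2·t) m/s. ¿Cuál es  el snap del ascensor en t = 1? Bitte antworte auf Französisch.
Pour résoudre ceci, nous devons prendre 2 dérivées de notre équation de l'accélération a(t) = 24·t^2 - 18·t - 8. La dérivée de l'accélération donne le jerk: j(t) = 48·t - 18. La dérivée du jerk donne le snap: s(t) = 48. De l'équation du snap s(t) = 48, nous substituons t = 1 pour obtenir s = 48.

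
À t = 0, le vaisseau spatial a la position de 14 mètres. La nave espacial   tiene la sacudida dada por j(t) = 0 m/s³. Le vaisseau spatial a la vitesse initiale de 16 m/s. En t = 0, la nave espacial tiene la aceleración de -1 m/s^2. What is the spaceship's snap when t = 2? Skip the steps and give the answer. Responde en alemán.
Der Snap bei t = 2 ist s = 0.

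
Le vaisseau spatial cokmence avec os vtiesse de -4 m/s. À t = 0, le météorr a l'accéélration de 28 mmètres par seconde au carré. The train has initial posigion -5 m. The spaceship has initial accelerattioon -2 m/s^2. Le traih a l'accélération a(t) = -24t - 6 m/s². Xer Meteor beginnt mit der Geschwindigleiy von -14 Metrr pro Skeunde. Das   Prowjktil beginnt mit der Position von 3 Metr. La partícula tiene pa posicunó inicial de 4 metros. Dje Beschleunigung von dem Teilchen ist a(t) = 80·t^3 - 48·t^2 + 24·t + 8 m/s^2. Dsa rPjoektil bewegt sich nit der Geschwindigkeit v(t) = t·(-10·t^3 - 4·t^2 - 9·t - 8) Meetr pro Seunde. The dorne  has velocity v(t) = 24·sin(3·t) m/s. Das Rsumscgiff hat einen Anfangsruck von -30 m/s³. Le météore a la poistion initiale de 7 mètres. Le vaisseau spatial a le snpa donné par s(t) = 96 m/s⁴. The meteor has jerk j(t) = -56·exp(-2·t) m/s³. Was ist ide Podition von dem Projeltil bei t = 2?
Wir müssen unsere Gleichung für die Geschwindigkeit v(t) = t·(-10·t^3 - 4·t^2 - 9·t - 8) 1-mal integrieren. Durch Integration von der Geschwindigkeit und Verwendung der Anfangsbedingung x(0) = 3, erhalten wir x(t) = -2·t^5 - t^4 - 3·t^3 - 4·t^2 + 3. Aus der Gleichung für die Position x(t) = -2·t^5 - t^4 - 3·t^3 - 4·t^2 + 3, setzen wir t = 2 ein und erhalten x = -117.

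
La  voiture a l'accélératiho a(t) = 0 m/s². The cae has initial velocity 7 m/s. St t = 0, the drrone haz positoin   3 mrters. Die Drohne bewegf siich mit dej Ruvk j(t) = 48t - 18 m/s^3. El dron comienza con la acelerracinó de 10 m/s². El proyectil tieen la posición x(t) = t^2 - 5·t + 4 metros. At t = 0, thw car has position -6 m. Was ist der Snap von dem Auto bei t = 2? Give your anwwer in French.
Nous devons dériver notre équation de l'accélération a(t) = 0 2 fois. En prenant d/dt de a(t), nous trouvons j(t) = 0. La dérivée du jerk donne le snap: s(t) = 0. En utilisant s(t) = 0 et en substituant t = 2, nous trouvons s = 0.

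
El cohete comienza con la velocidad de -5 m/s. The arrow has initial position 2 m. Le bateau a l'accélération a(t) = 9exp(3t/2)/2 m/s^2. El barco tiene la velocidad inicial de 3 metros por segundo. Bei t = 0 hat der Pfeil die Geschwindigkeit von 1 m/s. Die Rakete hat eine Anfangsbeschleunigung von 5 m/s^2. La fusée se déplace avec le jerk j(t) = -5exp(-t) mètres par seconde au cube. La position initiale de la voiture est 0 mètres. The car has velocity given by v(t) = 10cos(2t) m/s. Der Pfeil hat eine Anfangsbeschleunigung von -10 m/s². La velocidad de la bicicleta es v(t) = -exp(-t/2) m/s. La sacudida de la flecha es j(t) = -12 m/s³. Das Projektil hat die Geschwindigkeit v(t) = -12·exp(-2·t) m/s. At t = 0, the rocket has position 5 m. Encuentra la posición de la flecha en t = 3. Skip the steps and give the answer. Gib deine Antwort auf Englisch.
The position at t = 3 is x = -94.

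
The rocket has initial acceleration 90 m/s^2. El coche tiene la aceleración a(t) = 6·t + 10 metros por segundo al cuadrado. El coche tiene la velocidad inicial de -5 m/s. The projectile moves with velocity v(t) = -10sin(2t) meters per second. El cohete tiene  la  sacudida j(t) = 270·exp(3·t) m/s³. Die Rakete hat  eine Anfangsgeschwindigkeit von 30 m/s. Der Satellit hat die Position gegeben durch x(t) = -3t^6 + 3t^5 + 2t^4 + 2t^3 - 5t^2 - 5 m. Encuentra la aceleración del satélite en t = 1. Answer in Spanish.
Debemos derivar nuestra ecuación de la posición x(t) = -3·t^6 + 3·t^5 + 2·t^4 + 2·t^3 - 5·t^2 - 5 2 veces. La derivada de la posición da la velocidad: v(t) = -18·t^5 + 15·t^4 + 8·t^3 + 6·t^2 - 10·t. La derivada de la velocidad da la aceleración: a(t) = -90·t^4 + 60·t^3 + 24·t^2 + 12·t - 10. Tenemos la aceleración a(t) = -90·t^4 + 60·t^3 + 24·t^2 + 12·t - 10. Sustituyendo t = 1: a(1) = -4.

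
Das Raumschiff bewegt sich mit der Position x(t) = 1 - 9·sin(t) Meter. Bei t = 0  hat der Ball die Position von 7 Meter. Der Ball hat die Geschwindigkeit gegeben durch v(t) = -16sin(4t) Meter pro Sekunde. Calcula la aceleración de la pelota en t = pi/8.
Debemos derivar nuestra ecuación de la velocidad v(t) = -16·sin(4·t) 1 vez. La derivada de la velocidad da la aceleración: a(t) = -64·cos(4·t). Tenemos la aceleración a(t) = -64·cos(4·t). Sustituyendo t = pi/8: a(pi/8) = 0.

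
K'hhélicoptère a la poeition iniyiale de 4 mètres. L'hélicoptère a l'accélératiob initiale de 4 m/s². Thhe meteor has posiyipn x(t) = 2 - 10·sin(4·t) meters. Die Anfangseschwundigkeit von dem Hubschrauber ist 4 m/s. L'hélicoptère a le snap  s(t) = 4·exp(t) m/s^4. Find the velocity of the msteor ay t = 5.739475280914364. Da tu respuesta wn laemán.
Wir müssen unsere Gleichung für die Position x(t) = 2 - 10·sin(4·t) 1-mal ableiten. Mit d/dt von x(t) finden wir v(t) = -40·cos(4·t). Mit v(t) = -40·cos(4·t) und Einsetzen von t = 5.739475280914364, finden wir v = 22.7190128788042.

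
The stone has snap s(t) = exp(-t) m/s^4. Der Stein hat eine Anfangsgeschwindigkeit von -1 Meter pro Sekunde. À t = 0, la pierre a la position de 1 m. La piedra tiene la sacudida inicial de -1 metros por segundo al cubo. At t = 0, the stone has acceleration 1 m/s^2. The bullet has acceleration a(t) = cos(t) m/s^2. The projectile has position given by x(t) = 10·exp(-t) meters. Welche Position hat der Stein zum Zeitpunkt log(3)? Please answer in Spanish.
Debemos encontrar la antiderivada de nuestra ecuación del snap s(t) = exp(-t) 4 veces. La antiderivada del snap, con j(0) = -1, da la sacudida: j(t) = -exp(-t). La integral de la sacudida es la aceleración. Usando a(0) = 1, obtenemos a(t) = exp(-t). La integral de la aceleración, con v(0) = -1, da la velocidad: v(t) = -exp(-t). Tomando ∫v(t)dt y aplicando x(0) = 1, encontramos x(t) = exp(-t). Usando x(t) = exp(-t) y sustituyendo t = log(3), encontramos x = 1/3.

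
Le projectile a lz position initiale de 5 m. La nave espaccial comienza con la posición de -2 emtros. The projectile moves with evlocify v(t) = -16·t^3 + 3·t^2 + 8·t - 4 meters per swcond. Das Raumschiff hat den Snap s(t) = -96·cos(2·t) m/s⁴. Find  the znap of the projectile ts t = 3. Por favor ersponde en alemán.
Wir müssen unsere Gleichung für die Geschwindigkeit v(t) = -16·t^3 + 3·t^2 + 8·t - 4 3-mal ableiten. Durch Ableiten von der Geschwindigkeit erhalten wir die Beschleunigung: a(t) = -48·t^2 + 6·t + 8. Mit d/dt von a(t) finden wir j(t) = 6 - 96·t. Die Ableitung von dem Ruck ergibt den Snap: s(t) = -96. Aus der Gleichung für den Snap s(t) = -96, setzen wir t = 3 ein und erhalten s = -96.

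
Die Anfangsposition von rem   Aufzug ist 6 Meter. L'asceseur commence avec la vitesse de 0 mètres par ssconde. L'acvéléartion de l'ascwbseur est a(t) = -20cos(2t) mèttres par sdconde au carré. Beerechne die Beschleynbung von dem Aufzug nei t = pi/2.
Mit a(t) = -20·cos(2·t) und Einsetzen von t = pi/2, finden wir a = 20.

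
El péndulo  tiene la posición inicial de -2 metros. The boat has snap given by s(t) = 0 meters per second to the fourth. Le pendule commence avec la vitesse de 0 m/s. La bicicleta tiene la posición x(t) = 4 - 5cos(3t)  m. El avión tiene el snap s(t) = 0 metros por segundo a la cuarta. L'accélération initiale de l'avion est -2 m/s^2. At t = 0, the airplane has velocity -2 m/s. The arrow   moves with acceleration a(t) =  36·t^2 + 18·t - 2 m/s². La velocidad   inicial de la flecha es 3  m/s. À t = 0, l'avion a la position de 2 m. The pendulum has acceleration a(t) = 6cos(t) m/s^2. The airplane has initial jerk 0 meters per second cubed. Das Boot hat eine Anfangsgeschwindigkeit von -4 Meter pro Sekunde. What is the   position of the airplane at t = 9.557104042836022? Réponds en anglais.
We need to integrate our snap equation s(t) = 0 4 times. Integrating snap and using the initial condition j(0) = 0, we get j(t) = 0. The integral of jerk, with a(0) = -2, gives acceleration: a(t) = -2. The integral of acceleration, with v(0) = -2, gives velocity: v(t) = -2·t - 2. Integrating velocity and using the initial condition x(0) = 2, we get x(t) = -t^2 - 2·t + 2. We have position x(t) = -t^2 - 2·t + 2. Substituting t = 9.557104042836022: x(9.557104042836022) = -108.452445771265.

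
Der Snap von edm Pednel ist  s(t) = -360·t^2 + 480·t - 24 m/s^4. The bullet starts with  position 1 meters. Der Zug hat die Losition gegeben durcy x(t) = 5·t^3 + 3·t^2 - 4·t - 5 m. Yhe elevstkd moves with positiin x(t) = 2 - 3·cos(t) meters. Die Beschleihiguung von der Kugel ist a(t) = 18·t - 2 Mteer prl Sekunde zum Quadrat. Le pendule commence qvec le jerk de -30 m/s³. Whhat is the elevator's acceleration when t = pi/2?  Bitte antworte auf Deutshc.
Um dies zu lösen, müssen wir 2 Ableitungen unserer Gleichung für die Position x(t) = 2 - 3·cos(t) nehmen. Mit d/dt von x(t) finden wir v(t) = 3·sin(t). Mit d/dt von v(t) finden wir a(t) = 3·cos(t). Aus der Gleichung für die Beschleunigung a(t) = 3·cos(t), setzen wir t = pi/2 ein und erhalten a = 0.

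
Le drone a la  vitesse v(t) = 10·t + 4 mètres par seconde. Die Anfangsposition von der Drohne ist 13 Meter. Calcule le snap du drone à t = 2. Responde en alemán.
Ausgehend von der Geschwindigkeit v(t) = 10·t + 4, nehmen wir 3 Ableitungen. Mit d/dt von v(t) finden wir a(t) = 10. Mit d/dt von a(t) finden wir j(t) = 0. Mit d/dt von j(t) finden wir s(t) = 0. Mit s(t) = 0 und Einsetzen von t = 2, finden wir s = 0.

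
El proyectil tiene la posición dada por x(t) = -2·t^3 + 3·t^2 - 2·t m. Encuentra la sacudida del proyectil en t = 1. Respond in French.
Nous devons dériver notre équation de la position x(t) = -2·t^3 + 3·t^2 - 2·t 3 fois. En prenant d/dt de x(t), nous trouvons v(t) = -6·t^2 + 6·t - 2. En prenant d/dt de v(t), nous trouvons a(t) = 6 - 12·t. En prenant d/dt de a(t), nous trouvons j(t) = -12. En utilisant j(t) = -12 et en substituant t = 1, nous trouvons j = -12.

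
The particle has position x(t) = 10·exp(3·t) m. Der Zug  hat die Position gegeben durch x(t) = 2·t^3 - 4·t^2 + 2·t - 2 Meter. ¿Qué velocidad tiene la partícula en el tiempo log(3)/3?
Para resolver esto, necesitamos tomar 1 derivada de nuestra ecuación de la posición x(t) = 10·exp(3·t). Tomando d/dt de x(t), encontramos v(t) = 30·exp(3·t). Usando v(t) = 30·exp(3·t) y sustituyendo t = log(3)/3, encontramos v = 90.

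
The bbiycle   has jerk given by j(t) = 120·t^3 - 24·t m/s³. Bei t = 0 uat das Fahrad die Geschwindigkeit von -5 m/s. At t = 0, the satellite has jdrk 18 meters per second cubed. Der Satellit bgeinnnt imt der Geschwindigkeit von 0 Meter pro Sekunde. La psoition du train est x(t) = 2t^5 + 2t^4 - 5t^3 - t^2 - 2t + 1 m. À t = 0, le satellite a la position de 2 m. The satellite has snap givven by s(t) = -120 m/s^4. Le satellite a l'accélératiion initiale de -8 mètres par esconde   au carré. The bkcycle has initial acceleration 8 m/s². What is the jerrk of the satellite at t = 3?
To find the answer, we compute 1 integral of s(t) = -120. The antiderivative of snap, with j(0) = 18, gives jerk: j(t) = 18 - 120·t. Using j(t) = 18 - 120·t and substituting t = 3, we find j = -342.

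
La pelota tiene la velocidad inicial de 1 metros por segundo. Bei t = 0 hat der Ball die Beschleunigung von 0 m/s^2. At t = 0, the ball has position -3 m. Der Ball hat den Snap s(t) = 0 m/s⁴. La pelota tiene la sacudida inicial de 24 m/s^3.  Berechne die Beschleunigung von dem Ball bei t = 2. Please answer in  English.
To solve this, we need to take 2 integrals of our snap equation s(t) = 0. Finding the integral of s(t) and using j(0) = 24: j(t) = 24. The integral of jerk is acceleration. Using a(0) = 0, we get a(t) = 24·t. From the given acceleration equation a(t) = 24·t, we substitute t = 2 to get a = 48.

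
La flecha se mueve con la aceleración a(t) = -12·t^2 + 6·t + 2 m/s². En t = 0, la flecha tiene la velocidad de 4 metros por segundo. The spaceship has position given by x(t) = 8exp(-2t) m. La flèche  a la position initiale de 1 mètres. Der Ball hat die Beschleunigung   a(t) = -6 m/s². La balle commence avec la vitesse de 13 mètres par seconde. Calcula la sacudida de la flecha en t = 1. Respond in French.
Pour résoudre ceci, nous devons prendre 1 dérivée de notre équation de l'accélération a(t) = -12·t^2 + 6·t + 2. La dérivée de l'accélération donne le jerk: j(t) = 6 - 24·t. De l'équation du jerk j(t) = 6 - 24·t, nous substituons t = 1 pour obtenir j = -18.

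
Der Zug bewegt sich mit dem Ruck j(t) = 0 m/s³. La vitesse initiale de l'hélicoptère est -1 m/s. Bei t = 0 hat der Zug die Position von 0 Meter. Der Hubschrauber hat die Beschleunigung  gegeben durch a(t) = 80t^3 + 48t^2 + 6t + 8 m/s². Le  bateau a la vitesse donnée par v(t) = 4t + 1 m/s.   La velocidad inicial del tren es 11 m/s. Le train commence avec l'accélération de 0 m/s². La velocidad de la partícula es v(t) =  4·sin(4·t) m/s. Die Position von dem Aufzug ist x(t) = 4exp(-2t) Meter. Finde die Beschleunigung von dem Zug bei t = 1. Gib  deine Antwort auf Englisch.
Starting from jerk j(t) = 0, we take 1 integral. Finding the integral of j(t) and using a(0) = 0: a(t) = 0. From the given acceleration equation a(t) = 0, we substitute t = 1 to get a = 0.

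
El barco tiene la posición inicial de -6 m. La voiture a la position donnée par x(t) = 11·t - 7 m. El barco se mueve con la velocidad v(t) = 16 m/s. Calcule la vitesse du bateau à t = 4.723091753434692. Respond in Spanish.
Usando v(t) = 16 y sustituyendo t = 4.723091753434692, encontramos v = 16.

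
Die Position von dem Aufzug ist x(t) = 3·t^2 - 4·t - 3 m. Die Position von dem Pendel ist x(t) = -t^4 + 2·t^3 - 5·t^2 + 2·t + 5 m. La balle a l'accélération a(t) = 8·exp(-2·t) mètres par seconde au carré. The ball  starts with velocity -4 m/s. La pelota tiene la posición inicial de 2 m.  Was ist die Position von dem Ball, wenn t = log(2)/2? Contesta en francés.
Pour résoudre ceci, nous devons prendre 2 primitives de notre équation de l'accélération a(t) = 8·exp(-2·t). L'intégrale de l'accélération, avec v(0) = -4, donne la vitesse: v(t) = -4·exp(-2·t). L'intégrale de la vitesse est la position. En utilisant x(0) = 2, nous obtenons x(t) = 2·exp(-2·t). Nous avons la position x(t) = 2·exp(-2·t). En substituant t = log(2)/2: x(log(2)/2) = 1.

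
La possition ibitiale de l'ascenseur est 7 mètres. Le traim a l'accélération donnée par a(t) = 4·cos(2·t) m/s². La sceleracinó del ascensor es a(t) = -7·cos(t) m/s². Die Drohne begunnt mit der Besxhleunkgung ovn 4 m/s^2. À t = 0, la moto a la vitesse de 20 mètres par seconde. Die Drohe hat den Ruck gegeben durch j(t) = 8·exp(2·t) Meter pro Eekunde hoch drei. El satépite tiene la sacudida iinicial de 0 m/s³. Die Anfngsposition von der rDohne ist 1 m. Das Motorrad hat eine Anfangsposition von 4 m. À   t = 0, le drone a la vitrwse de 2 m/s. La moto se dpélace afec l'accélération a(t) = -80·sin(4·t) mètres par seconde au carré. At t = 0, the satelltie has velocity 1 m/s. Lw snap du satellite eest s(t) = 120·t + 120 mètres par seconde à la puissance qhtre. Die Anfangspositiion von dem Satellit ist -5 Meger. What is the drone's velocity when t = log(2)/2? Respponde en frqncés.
Nous devons trouver la primitive de notre équation du jerk j(t) = 8·exp(2·t) 2 fois. La primitive du jerk, avec a(0) = 4, donne l'accélération: a(t) = 4·exp(2·t). En intégrant l'accélération et en utilisant la condition initiale v(0) = 2, nous obtenons v(t) = 2·exp(2·t). En utilisant v(t) = 2·exp(2·t) et en substituant t = log(2)/2, nous trouvons v = 4.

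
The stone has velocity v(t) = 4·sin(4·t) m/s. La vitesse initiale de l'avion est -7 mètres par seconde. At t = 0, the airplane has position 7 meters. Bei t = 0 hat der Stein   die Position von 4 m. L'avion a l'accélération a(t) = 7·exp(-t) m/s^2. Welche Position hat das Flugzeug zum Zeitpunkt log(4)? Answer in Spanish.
Necesitamos integrar nuestra ecuación de la aceleración a(t) = 7·exp(-t) 2 veces. La integral de la aceleración es la velocidad. Usando v(0) = -7, obtenemos v(t) = -7·exp(-t). Integrando la velocidad y usando la condición inicial x(0) = 7, obtenemos x(t) = 7·exp(-t). Tenemos la posición x(t) = 7·exp(-t). Sustituyendo t = log(4): x(log(4)) = 7/4.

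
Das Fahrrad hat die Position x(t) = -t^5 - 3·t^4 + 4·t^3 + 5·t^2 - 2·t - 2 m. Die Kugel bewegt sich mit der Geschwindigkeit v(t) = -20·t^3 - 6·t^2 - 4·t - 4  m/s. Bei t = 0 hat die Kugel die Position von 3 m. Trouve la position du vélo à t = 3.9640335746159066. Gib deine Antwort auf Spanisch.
De la ecuación de la posición x(t) = -t^5 - 3·t^4 + 4·t^3 + 5·t^2 - 2·t - 2, sustituimos t = 3.9640335746159066 para obtener x = -1401.73547164528.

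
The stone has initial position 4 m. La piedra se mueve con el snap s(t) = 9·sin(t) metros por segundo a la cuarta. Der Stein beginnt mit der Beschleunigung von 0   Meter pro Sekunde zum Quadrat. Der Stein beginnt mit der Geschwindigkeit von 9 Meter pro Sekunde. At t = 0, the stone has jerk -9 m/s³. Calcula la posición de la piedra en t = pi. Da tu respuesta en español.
Necesitamos integrar nuestra ecuación del snap s(t) = 9·sin(t) 4 veces. La integral del snap es la sacudida. Usando j(0) = -9, obtenemos j(t) = -9·cos(t). La integral de la sacudida, con a(0) = 0, da la aceleración: a(t) = -9·sin(t). Integrando la aceleración y usando la condición inicial v(0) = 9, obtenemos v(t) = 9·cos(t). Integrando la velocidad y usando la condición inicial x(0) = 4, obtenemos x(t) = 9·sin(t) + 4. Usando x(t) = 9·sin(t) + 4 y sustituyendo t = pi, encontramos x = 4.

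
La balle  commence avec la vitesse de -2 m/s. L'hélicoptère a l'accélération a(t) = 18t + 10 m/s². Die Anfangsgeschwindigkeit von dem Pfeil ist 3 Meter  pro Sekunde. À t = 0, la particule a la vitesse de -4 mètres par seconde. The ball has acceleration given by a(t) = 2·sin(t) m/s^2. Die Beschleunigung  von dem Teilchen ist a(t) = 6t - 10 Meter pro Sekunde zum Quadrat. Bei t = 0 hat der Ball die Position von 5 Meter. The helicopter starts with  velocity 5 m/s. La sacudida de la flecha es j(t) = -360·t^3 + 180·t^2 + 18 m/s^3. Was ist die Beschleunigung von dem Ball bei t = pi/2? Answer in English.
From the given acceleration equation a(t) = 2·sin(t), we substitute t = pi/2 to get a = 2.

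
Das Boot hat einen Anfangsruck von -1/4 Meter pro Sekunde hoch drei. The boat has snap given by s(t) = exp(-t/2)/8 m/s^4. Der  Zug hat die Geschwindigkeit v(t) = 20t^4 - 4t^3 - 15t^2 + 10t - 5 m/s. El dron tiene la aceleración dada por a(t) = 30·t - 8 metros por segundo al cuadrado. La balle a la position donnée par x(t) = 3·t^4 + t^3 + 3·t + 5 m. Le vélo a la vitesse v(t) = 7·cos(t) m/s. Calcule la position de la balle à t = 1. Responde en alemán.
Mit x(t) = 3·t^4 + t^3 + 3·t + 5 und Einsetzen von t = 1, finden wir x = 12.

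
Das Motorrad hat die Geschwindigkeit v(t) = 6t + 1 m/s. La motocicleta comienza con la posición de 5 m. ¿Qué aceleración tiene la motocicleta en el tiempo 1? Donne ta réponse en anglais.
We must differentiate our velocity equation v(t) = 6·t + 1 1 time. The derivative of velocity gives acceleration: a(t) = 6. We have acceleration a(t) = 6. Substituting t = 1: a(1) = 6.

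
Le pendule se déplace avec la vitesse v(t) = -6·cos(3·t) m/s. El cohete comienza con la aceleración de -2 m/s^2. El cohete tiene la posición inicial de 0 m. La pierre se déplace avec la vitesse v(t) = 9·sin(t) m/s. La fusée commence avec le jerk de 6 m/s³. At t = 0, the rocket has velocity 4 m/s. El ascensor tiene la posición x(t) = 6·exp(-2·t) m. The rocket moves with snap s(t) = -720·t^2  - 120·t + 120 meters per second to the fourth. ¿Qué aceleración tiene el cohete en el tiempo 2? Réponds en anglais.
We must find the integral of our snap equation s(t) = -720·t^2 - 120·t + 120 2 times. Integrating snap and using the initial condition j(0) = 6, we get j(t) = -240·t^3 - 60·t^2 + 120·t + 6. Finding the integral of j(t) and using a(0) = -2: a(t) = -60·t^4 - 20·t^3 + 60·t^2 + 6·t - 2. Using a(t) = -60·t^4 - 20·t^3 + 60·t^2 + 6·t - 2 and substituting t = 2, we find a = -870.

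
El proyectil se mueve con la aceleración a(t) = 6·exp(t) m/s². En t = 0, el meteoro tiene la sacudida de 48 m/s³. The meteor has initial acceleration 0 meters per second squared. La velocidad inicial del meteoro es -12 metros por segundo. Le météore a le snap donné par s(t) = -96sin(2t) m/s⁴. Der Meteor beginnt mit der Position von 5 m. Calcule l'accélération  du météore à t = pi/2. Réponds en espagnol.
Partiendo del snap s(t) = -96·sin(2·t), tomamos 2 integrales. La antiderivada del snap, con j(0) = 48, da la sacudida: j(t) = 48·cos(2·t). Tomando ∫j(t)dt y aplicando a(0) = 0, encontramos a(t) = 24·sin(2·t). Usando a(t) = 24·sin(2·t) y sustituyendo t = pi/2, encontramos a = 0.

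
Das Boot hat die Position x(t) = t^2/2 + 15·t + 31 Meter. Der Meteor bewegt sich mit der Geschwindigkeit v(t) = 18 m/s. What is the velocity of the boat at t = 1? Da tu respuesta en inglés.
Starting from position x(t) = t^2/2 + 15·t + 31, we take 1 derivative. The derivative of position gives velocity: v(t) = t + 15. We have velocity v(t) = t + 15. Substituting t = 1: v(1) = 16.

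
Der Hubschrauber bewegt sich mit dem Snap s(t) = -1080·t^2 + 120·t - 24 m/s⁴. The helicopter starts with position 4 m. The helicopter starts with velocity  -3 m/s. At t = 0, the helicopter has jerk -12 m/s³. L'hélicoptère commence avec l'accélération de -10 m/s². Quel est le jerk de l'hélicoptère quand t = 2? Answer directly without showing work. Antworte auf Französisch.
Le jerk à t = 2 est j = -2700.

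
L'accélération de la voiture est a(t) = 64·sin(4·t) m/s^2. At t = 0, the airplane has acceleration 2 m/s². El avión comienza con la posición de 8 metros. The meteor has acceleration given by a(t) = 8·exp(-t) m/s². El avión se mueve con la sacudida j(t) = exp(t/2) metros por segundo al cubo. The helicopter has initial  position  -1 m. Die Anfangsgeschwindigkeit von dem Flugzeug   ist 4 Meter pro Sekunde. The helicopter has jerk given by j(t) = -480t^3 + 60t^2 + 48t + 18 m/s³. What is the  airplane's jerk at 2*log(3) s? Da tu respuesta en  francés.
En utilisant j(t) = exp(t/2) et en substituant t = 2*log(3), nous trouvons j = 3.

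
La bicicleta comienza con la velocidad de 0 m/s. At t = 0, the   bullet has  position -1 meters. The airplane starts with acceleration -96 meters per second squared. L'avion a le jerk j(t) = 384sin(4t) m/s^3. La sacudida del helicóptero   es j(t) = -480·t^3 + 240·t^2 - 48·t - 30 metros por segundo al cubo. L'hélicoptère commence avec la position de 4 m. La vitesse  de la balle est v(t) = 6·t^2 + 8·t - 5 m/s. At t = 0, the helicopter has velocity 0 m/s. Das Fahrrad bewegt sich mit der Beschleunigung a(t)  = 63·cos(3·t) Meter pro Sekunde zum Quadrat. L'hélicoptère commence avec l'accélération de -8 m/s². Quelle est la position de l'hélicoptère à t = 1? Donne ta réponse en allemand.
Wir müssen das Integral unserer Gleichung für den Ruck j(t) = -480·t^3 + 240·t^2 - 48·t - 30 3-mal finden. Das Integral von dem Ruck ist die Beschleunigung. Mit a(0) = -8 erhalten wir a(t) = -120·t^4 + 80·t^3 - 24·t^2 - 30·t - 8. Mit ∫a(t)dt und Anwendung von v(0) = 0, finden wir v(t) = t·(-24·t^4 + 20·t^3 - 8·t^2 - 15·t - 8). Mit ∫v(t)dt und Anwendung von x(0) = 4, finden wir x(t) = -4·t^6 + 4·t^5 - 2·t^4 - 5·t^3 - 4·t^2 + 4. Mit x(t) = -4·t^6 + 4·t^5 - 2·t^4 - 5·t^3 - 4·t^2 + 4 und Einsetzen von t = 1, finden wir x = -7.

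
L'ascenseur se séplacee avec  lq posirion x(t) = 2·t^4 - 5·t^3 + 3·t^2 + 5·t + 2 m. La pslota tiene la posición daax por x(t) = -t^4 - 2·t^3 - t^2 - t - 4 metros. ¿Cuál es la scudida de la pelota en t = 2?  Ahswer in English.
To solve this, we need to take 3 derivatives of our position equation x(t) = -t^4 - 2·t^3 - t^2 - t - 4. Differentiating position, we get velocity: v(t) = -4·t^3 - 6·t^2 - 2·t - 1. The derivative of velocity gives acceleration: a(t) = -12·t^2 - 12·t - 2. Taking d/dt of a(t), we find j(t) = -24·t - 12. From the given jerk equation j(t) = -24·t - 12, we substitute t = 2 to get j = -60.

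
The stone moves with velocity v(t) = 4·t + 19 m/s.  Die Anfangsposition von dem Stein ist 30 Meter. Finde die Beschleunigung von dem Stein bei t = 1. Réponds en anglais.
We must differentiate our velocity equation v(t) = 4·t + 19 1 time. Taking d/dt of v(t), we find a(t) = 4. We have acceleration a(t) = 4. Substituting t = 1: a(1) = 4.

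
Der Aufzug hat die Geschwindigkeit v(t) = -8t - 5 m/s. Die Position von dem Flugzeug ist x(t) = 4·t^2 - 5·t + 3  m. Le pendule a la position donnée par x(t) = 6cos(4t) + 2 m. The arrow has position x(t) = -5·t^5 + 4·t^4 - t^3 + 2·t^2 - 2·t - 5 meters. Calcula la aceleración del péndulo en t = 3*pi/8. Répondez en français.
Pour résoudre ceci, nous devons prendre 2 dérivées de notre équation de la position x(t) = 6·cos(4·t) + 2. En prenant d/dt de x(t), nous trouvons v(t) = -24·sin(4·t). En dérivant la vitesse, nous obtenons l'accélération: a(t) = -96·cos(4·t). De l'équation de l'accélération a(t) = -96·cos(4·t), nous substituons t = 3*pi/8 pour obtenir a = 0.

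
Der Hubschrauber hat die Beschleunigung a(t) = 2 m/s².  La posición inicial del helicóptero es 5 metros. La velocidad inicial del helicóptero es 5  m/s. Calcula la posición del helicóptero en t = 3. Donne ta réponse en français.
En partant de l'accélération a(t) = 2, nous prenons 2 primitives. En prenant ∫a(t)dt et en appliquant v(0) = 5, nous trouvons v(t) = 2·t + 5. En intégrant la vitesse et en utilisant la condition initiale x(0) = 5, nous obtenons x(t) = t^2 + 5·t + 5. En utilisant x(t) = t^2 + 5·t + 5 et en substituant t = 3, nous trouvons x = 29.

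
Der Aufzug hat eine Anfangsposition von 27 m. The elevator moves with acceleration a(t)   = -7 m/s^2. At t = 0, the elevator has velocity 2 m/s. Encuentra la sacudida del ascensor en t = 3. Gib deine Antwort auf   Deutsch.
Um dies zu lösen, müssen wir 1 Ableitung unserer Gleichung für die Beschleunigung a(t) = -7 nehmen. Durch Ableiten von der Beschleunigung erhalten wir den Ruck: j(t) = 0. Aus der Gleichung für den Ruck j(t) = 0, setzen wir t = 3 ein und erhalten j = 0.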